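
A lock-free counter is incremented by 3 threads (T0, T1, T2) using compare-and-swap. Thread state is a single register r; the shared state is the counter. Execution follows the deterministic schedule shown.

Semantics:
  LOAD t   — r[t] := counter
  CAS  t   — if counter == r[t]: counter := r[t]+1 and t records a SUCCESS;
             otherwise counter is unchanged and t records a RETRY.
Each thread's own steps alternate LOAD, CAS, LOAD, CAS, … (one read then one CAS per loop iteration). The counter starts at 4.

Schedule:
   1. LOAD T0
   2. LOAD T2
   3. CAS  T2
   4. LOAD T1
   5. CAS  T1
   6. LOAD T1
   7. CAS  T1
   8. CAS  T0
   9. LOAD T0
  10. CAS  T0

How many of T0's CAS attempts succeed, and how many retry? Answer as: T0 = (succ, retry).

T0 = (1, 1)

step 1: T0 LOAD ⇒ load; ctr=4 reg=4
step 2: T2 LOAD ⇒ load; ctr=4 reg=4
step 3: T2 CAS ⇒ ok; ctr=5 reg=4
step 4: T1 LOAD ⇒ load; ctr=5 reg=5
step 5: T1 CAS ⇒ ok; ctr=6 reg=5
step 6: T1 LOAD ⇒ load; ctr=6 reg=6
step 7: T1 CAS ⇒ ok; ctr=7 reg=6
step 8: T0 CAS ⇒ retry; ctr=7 reg=4
step 9: T0 LOAD ⇒ load; ctr=7 reg=7
step 10: T0 CAS ⇒ ok; ctr=8 reg=7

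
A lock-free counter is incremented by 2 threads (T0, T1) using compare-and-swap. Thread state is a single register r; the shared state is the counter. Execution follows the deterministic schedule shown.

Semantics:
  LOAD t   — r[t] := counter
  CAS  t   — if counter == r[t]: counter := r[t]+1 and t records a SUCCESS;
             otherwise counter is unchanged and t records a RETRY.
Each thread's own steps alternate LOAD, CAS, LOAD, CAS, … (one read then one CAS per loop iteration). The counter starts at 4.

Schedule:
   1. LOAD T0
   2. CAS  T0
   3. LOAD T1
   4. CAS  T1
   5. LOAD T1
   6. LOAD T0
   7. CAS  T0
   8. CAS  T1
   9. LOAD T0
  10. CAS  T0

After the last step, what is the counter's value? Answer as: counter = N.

counter = 8

   1) LOAD T0:  M=4  r_T0=4
   2) CAS  T0:  M=5  r_T0=4 ✓
   3) LOAD T1:  M=5  r_T1=5
   4) CAS  T1:  M=6  r_T1=5 ✓
   5) LOAD T1:  M=6  r_T1=6
   6) LOAD T0:  M=6  r_T0=6
   7) CAS  T0:  M=7  r_T0=6 ✓
   8) CAS  T1:  M=7  r_T1=6 ✗
   9) LOAD T0:  M=7  r_T0=7
  10) CAS  T0:  M=8  r_T0=7 ✓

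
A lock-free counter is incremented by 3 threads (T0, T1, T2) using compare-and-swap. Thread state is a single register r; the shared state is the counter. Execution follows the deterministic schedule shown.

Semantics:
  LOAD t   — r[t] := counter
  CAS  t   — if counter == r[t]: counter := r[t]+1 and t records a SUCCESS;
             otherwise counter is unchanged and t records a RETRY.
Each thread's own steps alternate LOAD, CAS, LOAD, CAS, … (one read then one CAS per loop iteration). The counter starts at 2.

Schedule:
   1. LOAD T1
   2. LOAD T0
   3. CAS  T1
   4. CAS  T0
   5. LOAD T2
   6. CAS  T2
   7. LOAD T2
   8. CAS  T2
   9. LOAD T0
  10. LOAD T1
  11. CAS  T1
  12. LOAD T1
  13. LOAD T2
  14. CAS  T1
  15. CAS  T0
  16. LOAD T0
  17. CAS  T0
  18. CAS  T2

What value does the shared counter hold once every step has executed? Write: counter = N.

   1) LOAD T1:  M=2  r_T1=2
   2) LOAD T0:  M=2  r_T0=2
   3) CAS  T1:  M=3  r_T1=2 ✓
   4) CAS  T0:  M=3  r_T0=2 ✗
   5) LOAD T2:  M=3  r_T2=3
   6) CAS  T2:  M=4  r_T2=3 ✓
   7) LOAD T2:  M=4  r_T2=4
   8) CAS  T2:  M=5  r_T2=4 ✓
   9) LOAD T0:  M=5  r_T0=5
  10) LOAD T1:  M=5  r_T1=5
  11) CAS  T1:  M=6  r_T1=5 ✓
  12) LOAD T1:  M=6  r_T1=6
  13) LOAD T2:  M=6  r_T2=6
  14) CAS  T1:  M=7  r_T1=6 ✓
  15) CAS  T0:  M=7  r_T0=5 ✗
  16) LOAD T0:  M=7  r_T0=7
  17) CAS  T0:  M=8  r_T0=7 ✓
  18) CAS  T2:  M=8  r_T2=6 ✗

counter = 8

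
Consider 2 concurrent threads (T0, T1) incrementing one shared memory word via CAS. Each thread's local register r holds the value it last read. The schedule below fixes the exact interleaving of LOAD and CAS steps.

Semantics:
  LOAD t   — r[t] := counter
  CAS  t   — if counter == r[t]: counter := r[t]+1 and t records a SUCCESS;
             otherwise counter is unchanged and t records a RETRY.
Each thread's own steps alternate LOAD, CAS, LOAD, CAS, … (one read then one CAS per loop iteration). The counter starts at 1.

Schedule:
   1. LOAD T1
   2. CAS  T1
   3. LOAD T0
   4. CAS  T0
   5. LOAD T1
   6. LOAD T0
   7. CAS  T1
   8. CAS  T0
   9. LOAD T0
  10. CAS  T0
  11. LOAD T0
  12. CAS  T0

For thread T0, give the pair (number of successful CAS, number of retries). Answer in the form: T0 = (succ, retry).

T0 = (3, 1)

[1] T1.load  rd  (counter 1, T1.r 1)
[2] T1.cas  hit  (counter 2, T1.r 1)
[3] T0.load  rd  (counter 2, T0.r 2)
[4] T0.cas  hit  (counter 3, T0.r 2)
[5] T1.load  rd  (counter 3, T1.r 3)
[6] T0.load  rd  (counter 3, T0.r 3)
[7] T1.cas  hit  (counter 4, T1.r 3)
[8] T0.cas  miss  (counter 4, T0.r 3)
[9] T0.load  rd  (counter 4, T0.r 4)
[10] T0.cas  hit  (counter 5, T0.r 4)
[11] T0.load  rd  (counter 5, T0.r 5)
[12] T0.cas  hit  (counter 6, T0.r 5)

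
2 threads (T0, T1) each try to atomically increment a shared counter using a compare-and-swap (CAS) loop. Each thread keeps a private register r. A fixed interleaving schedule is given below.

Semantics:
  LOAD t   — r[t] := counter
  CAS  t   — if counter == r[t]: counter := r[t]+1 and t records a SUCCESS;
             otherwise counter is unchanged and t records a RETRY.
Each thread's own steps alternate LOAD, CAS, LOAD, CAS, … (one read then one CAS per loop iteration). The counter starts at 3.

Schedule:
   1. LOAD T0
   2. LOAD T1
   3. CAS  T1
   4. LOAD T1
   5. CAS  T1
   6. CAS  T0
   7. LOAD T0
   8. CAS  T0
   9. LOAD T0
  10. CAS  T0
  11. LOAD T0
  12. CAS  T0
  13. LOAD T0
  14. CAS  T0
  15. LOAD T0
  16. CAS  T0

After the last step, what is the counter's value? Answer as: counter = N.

step 1: T0 LOAD ⇒ load; ctr=3 reg=3
step 2: T1 LOAD ⇒ load; ctr=3 reg=3
step 3: T1 CAS ⇒ ok; ctr=4 reg=3
step 4: T1 LOAD ⇒ load; ctr=4 reg=4
step 5: T1 CAS ⇒ ok; ctr=5 reg=4
step 6: T0 CAS ⇒ retry; ctr=5 reg=3
step 7: T0 LOAD ⇒ load; ctr=5 reg=5
step 8: T0 CAS ⇒ ok; ctr=6 reg=5
step 9: T0 LOAD ⇒ load; ctr=6 reg=6
step 10: T0 CAS ⇒ ok; ctr=7 reg=6
step 11: T0 LOAD ⇒ load; ctr=7 reg=7
step 12: T0 CAS ⇒ ok; ctr=8 reg=7
step 13: T0 LOAD ⇒ load; ctr=8 reg=8
step 14: T0 CAS ⇒ ok; ctr=9 reg=8
step 15: T0 LOAD ⇒ load; ctr=9 reg=9
step 16: T0 CAS ⇒ ok; ctr=10 reg=9

counter = 10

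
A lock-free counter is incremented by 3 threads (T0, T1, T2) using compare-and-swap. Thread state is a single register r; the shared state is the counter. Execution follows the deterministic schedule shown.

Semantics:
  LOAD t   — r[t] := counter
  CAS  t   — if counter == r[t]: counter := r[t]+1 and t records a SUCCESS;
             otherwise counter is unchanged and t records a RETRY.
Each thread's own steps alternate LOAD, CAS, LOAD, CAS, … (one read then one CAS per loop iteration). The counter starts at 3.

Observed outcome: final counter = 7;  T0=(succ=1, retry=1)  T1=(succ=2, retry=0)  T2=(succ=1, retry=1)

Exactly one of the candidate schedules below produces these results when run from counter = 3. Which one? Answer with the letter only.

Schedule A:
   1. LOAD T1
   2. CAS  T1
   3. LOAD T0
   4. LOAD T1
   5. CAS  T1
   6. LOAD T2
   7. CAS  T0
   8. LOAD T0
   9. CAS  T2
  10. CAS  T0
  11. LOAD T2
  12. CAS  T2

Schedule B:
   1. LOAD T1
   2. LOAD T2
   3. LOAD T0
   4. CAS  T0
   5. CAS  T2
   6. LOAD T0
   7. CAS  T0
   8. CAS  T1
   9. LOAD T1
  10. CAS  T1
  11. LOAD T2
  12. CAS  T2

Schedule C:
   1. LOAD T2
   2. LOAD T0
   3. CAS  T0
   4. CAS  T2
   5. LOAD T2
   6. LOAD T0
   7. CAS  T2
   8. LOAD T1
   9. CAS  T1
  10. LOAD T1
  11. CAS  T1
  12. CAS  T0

Run C:
step 1: T2 LOAD ⇒ load; ctr=3 reg=3
step 2: T0 LOAD ⇒ load; ctr=3 reg=3
step 3: T0 CAS ⇒ ok; ctr=4 reg=3
step 4: T2 CAS ⇒ retry; ctr=4 reg=3
step 5: T2 LOAD ⇒ load; ctr=4 reg=4
step 6: T0 LOAD ⇒ load; ctr=4 reg=4
step 7: T2 CAS ⇒ ok; ctr=5 reg=4
step 8: T1 LOAD ⇒ load; ctr=5 reg=5
step 9: T1 CAS ⇒ ok; ctr=6 reg=5
step 10: T1 LOAD ⇒ load; ctr=6 reg=6
step 11: T1 CAS ⇒ ok; ctr=7 reg=6
step 12: T0 CAS ⇒ retry; ctr=7 reg=4

C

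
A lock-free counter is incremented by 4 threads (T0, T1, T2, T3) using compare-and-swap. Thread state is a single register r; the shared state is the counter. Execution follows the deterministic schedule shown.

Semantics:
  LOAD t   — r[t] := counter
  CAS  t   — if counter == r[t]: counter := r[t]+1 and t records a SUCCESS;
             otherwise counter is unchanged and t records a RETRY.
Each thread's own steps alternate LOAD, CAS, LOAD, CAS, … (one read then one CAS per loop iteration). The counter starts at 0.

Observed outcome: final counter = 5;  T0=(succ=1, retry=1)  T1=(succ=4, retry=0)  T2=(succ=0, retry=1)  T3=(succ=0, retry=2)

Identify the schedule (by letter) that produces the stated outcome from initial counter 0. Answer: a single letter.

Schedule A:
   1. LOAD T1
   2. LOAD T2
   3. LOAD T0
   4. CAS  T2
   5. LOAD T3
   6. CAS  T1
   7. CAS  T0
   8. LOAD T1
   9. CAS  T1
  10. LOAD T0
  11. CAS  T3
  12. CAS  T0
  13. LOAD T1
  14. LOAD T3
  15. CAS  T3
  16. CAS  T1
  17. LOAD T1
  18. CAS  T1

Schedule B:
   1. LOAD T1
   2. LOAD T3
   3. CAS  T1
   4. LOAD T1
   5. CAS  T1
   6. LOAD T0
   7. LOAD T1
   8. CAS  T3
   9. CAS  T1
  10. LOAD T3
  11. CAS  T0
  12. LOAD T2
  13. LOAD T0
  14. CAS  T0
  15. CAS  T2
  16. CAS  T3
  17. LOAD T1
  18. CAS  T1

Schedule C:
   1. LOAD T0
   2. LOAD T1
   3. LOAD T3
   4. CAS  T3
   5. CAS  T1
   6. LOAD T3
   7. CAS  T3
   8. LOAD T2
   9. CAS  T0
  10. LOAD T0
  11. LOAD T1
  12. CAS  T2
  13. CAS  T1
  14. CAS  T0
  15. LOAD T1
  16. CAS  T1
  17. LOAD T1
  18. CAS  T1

B

Tracing schedule B:
1. LOAD T1 → mem=0 r[T1]=0 [LOAD]
2. LOAD T3 → mem=0 r[T3]=0 [LOAD]
3. CAS T1 → mem=1 r[T1]=0 [OK]
4. LOAD T1 → mem=1 r[T1]=1 [LOAD]
5. CAS T1 → mem=2 r[T1]=1 [OK]
6. LOAD T0 → mem=2 r[T0]=2 [LOAD]
7. LOAD T1 → mem=2 r[T1]=2 [LOAD]
8. CAS T3 → mem=2 r[T3]=0 [RETRY]
9. CAS T1 → mem=3 r[T1]=2 [OK]
10. LOAD T3 → mem=3 r[T3]=3 [LOAD]
11. CAS T0 → mem=3 r[T0]=2 [RETRY]
12. LOAD T2 → mem=3 r[T2]=3 [LOAD]
13. LOAD T0 → mem=3 r[T0]=3 [LOAD]
14. CAS T0 → mem=4 r[T0]=3 [OK]
15. CAS T2 → mem=4 r[T2]=3 [RETRY]
16. CAS T3 → mem=4 r[T3]=3 [RETRY]
17. LOAD T1 → mem=4 r[T1]=4 [LOAD]
18. CAS T1 → mem=5 r[T1]=4 [OK]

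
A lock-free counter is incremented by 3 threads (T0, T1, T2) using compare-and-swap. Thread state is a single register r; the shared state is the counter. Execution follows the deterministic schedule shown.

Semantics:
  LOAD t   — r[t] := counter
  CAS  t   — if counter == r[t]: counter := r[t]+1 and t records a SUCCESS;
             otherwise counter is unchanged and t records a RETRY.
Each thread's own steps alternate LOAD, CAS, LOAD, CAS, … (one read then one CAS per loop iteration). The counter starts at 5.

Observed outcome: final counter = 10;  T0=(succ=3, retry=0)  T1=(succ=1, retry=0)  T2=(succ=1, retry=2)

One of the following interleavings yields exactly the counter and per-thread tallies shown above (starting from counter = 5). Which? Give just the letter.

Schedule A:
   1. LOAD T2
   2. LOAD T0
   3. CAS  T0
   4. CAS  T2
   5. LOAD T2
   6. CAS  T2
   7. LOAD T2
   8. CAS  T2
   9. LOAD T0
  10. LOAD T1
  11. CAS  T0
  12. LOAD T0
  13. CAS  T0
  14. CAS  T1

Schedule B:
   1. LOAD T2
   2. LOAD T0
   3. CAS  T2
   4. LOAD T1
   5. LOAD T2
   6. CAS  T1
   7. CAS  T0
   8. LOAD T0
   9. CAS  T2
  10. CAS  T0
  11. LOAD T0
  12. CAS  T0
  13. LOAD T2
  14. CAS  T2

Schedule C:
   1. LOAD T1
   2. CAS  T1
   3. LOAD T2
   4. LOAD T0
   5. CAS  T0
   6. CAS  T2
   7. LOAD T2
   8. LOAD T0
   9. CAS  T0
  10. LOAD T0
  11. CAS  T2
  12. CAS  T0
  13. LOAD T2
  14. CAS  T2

Tracing schedule C:
[1] T1.load  rd  (counter 5, T1.r 5)
[2] T1.cas  hit  (counter 6, T1.r 5)
[3] T2.load  rd  (counter 6, T2.r 6)
[4] T0.load  rd  (counter 6, T0.r 6)
[5] T0.cas  hit  (counter 7, T0.r 6)
[6] T2.cas  miss  (counter 7, T2.r 6)
[7] T2.load  rd  (counter 7, T2.r 7)
[8] T0.load  rd  (counter 7, T0.r 7)
[9] T0.cas  hit  (counter 8, T0.r 7)
[10] T0.load  rd  (counter 8, T0.r 8)
[11] T2.cas  miss  (counter 8, T2.r 7)
[12] T0.cas  hit  (counter 9, T0.r 8)
[13] T2.load  rd  (counter 9, T2.r 9)
[14] T2.cas  hit  (counter 10, T2.r 9)

C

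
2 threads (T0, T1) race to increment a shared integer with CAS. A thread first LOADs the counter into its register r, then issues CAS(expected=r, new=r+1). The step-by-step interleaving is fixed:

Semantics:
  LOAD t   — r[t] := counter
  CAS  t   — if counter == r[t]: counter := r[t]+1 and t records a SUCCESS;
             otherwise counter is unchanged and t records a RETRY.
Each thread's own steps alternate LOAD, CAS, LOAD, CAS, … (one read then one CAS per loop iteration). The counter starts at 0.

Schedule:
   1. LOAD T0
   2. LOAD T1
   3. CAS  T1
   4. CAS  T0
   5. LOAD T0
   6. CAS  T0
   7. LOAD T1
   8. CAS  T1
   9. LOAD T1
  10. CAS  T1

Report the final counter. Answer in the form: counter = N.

   1) LOAD T0:  M=0  r_T0=0
   2) LOAD T1:  M=0  r_T1=0
   3) CAS  T1:  M=1  r_T1=0 ✓
   4) CAS  T0:  M=1  r_T0=0 ✗
   5) LOAD T0:  M=1  r_T0=1
   6) CAS  T0:  M=2  r_T0=1 ✓
   7) LOAD T1:  M=2  r_T1=2
   8) CAS  T1:  M=3  r_T1=2 ✓
   9) LOAD T1:  M=3  r_T1=3
  10) CAS  T1:  M=4  r_T1=3 ✓

counter = 4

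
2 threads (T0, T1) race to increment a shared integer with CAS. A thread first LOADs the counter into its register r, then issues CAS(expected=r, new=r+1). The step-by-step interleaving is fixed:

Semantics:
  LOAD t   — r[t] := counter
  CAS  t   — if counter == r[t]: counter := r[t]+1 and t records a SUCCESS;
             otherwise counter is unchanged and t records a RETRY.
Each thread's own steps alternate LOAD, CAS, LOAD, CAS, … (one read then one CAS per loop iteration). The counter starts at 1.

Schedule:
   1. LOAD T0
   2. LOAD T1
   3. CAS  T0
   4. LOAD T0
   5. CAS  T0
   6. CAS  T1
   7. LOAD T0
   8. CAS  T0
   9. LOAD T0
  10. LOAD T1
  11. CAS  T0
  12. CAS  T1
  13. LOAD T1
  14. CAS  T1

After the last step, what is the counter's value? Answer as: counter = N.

#1 T0 reads 1
#2 T1 reads 1
#3 T0 CAS(1→2) writes; counter now 2
#4 T0 reads 2
#5 T0 CAS(2→3) writes; counter now 3
#6 T1 CAS(1→2) fails; counter now 3
#7 T0 reads 3
#8 T0 CAS(3→4) writes; counter now 4
#9 T0 reads 4
#10 T1 reads 4
#11 T0 CAS(4→5) writes; counter now 5
#12 T1 CAS(4→5) fails; counter now 5
#13 T1 reads 5
#14 T1 CAS(5→6) writes; counter now 6

counter = 6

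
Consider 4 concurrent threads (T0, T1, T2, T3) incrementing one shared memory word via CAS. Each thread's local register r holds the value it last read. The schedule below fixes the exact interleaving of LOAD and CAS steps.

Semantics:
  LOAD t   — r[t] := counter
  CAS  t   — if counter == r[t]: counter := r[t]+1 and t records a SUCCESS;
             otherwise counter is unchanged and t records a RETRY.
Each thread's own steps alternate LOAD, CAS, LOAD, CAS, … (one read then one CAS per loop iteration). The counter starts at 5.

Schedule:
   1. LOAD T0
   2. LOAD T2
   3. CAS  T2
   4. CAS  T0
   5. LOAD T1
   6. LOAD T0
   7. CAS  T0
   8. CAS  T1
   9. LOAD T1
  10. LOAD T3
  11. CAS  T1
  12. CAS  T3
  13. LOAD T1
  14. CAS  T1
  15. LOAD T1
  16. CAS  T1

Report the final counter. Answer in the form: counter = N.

counter = 10

T0 LOAD — after: cnt=5, r=5 — load
T2 LOAD — after: cnt=5, r=5 — load
T2 CAS — after: cnt=6, r=5 — ok
T0 CAS — after: cnt=6, r=5 — retry
T1 LOAD — after: cnt=6, r=6 — load
T0 LOAD — after: cnt=6, r=6 — load
T0 CAS — after: cnt=7, r=6 — ok
T1 CAS — after: cnt=7, r=6 — retry
T1 LOAD — after: cnt=7, r=7 — load
T3 LOAD — after: cnt=7, r=7 — load
T1 CAS — after: cnt=8, r=7 — ok
T3 CAS — after: cnt=8, r=7 — retry
T1 LOAD — after: cnt=8, r=8 — load
T1 CAS — after: cnt=9, r=8 — ok
T1 LOAD — after: cnt=9, r=9 — load
T1 CAS — after: cnt=10, r=9 — ok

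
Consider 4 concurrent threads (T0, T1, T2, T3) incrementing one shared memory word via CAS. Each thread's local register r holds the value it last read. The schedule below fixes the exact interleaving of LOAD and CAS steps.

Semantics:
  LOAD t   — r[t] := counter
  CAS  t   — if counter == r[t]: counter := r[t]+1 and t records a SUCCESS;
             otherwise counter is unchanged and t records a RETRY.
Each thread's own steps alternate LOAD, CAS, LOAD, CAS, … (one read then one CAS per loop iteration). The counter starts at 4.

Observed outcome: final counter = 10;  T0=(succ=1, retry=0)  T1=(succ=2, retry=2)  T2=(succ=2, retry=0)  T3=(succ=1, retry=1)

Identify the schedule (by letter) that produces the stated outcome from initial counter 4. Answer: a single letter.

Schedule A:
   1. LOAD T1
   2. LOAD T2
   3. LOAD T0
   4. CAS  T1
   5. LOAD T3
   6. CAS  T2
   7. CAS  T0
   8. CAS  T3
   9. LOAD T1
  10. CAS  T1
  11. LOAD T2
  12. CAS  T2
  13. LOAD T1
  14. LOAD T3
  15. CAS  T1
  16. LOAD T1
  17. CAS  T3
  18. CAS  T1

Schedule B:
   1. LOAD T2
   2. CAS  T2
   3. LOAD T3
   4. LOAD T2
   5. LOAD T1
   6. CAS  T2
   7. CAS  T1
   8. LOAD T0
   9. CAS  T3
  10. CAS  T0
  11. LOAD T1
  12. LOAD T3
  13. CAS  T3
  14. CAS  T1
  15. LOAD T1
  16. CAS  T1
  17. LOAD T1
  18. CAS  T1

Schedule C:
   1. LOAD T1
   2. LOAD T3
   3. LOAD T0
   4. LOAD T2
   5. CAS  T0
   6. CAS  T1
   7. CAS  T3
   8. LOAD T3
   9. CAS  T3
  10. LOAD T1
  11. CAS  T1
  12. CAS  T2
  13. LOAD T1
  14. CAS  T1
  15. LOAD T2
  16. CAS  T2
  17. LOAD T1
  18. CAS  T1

Tracing schedule B:
   1) LOAD T2:  M=4  r_T2=4
   2) CAS  T2:  M=5  r_T2=4 ✓
   3) LOAD T3:  M=5  r_T3=5
   4) LOAD T2:  M=5  r_T2=5
   5) LOAD T1:  M=5  r_T1=5
   6) CAS  T2:  M=6  r_T2=5 ✓
   7) CAS  T1:  M=6  r_T1=5 ✗
   8) LOAD T0:  M=6  r_T0=6
   9) CAS  T3:  M=6  r_T3=5 ✗
  10) CAS  T0:  M=7  r_T0=6 ✓
  11) LOAD T1:  M=7  r_T1=7
  12) LOAD T3:  M=7  r_T3=7
  13) CAS  T3:  M=8  r_T3=7 ✓
  14) CAS  T1:  M=8  r_T1=7 ✗
  15) LOAD T1:  M=8  r_T1=8
  16) CAS  T1:  M=9  r_T1=8 ✓
  17) LOAD T1:  M=9  r_T1=9
  18) CAS  T1:  M=10  r_T1=9 ✓

B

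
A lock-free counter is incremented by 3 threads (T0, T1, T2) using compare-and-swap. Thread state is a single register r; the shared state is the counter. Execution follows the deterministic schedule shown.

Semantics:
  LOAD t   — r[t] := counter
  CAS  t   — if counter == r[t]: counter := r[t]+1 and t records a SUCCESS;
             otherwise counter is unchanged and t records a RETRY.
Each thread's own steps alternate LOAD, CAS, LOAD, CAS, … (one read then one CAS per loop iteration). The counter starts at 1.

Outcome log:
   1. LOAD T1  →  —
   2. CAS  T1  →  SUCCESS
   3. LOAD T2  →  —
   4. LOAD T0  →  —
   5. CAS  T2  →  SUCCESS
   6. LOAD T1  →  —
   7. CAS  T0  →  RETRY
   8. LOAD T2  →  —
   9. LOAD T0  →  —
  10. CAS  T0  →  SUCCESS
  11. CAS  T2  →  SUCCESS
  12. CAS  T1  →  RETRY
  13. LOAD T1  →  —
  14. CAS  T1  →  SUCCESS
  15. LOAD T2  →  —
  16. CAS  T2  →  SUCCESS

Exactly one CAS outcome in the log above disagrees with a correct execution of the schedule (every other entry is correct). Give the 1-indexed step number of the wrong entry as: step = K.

Correct run:
#1 T1 reads 1
#2 T1 CAS(1→2) writes; counter now 2
#3 T2 reads 2
#4 T0 reads 2
#5 T2 CAS(2→3) writes; counter now 3
#6 T1 reads 3
#7 T0 CAS(2→3) fails; counter now 3
#8 T2 reads 3
#9 T0 reads 3
#10 T0 CAS(3→4) writes; counter now 4
#11 T2 CAS(3→4) fails; counter now 4
#12 T1 CAS(3→4) fails; counter now 4
#13 T1 reads 4
#14 T1 CAS(4→5) writes; counter now 5
#15 T2 reads 5
#16 T2 CAS(5→6) writes; counter now 6
Flip is step 11.

step = 11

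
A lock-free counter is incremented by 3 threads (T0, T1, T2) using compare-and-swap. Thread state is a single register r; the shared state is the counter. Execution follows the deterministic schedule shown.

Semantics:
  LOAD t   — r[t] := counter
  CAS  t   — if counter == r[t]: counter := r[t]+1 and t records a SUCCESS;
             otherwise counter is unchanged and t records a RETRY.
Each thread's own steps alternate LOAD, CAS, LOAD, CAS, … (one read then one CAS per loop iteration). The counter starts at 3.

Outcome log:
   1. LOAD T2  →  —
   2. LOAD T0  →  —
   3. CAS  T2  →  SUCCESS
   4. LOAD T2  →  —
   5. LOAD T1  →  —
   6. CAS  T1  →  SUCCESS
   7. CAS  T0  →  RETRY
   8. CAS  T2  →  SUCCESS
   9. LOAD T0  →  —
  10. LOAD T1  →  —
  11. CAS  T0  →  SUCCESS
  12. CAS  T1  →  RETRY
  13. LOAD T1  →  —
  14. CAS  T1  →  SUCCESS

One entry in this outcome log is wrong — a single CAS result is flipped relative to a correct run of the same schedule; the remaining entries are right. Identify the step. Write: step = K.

Re-executing:
#1 T2 reads 3
#2 T0 reads 3
#3 T2 CAS(3→4) writes; counter now 4
#4 T2 reads 4
#5 T1 reads 4
#6 T1 CAS(4→5) writes; counter now 5
#7 T0 CAS(3→4) fails; counter now 5
#8 T2 CAS(4→5) fails; counter now 5
#9 T0 reads 5
#10 T1 reads 5
#11 T0 CAS(5→6) writes; counter now 6
#12 T1 CAS(5→6) fails; counter now 6
#13 T1 reads 6
#14 T1 CAS(6→7) writes; counter now 7
Log disagrees first at step 8.

step = 8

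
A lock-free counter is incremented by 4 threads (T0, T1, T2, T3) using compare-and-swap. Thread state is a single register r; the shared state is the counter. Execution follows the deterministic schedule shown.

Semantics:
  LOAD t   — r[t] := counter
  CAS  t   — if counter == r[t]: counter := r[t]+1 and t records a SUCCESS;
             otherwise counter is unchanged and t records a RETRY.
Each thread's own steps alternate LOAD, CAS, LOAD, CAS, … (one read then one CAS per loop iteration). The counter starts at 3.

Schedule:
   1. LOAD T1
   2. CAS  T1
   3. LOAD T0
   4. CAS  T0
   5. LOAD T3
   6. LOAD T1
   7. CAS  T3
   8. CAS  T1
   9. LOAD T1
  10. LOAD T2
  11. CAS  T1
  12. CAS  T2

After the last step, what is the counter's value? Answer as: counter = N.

counter = 7

[1] T1.load  rd  (counter 3, T1.r 3)
[2] T1.cas  hit  (counter 4, T1.r 3)
[3] T0.load  rd  (counter 4, T0.r 4)
[4] T0.cas  hit  (counter 5, T0.r 4)
[5] T3.load  rd  (counter 5, T3.r 5)
[6] T1.load  rd  (counter 5, T1.r 5)
[7] T3.cas  hit  (counter 6, T3.r 5)
[8] T1.cas  miss  (counter 6, T1.r 5)
[9] T1.load  rd  (counter 6, T1.r 6)
[10] T2.load  rd  (counter 6, T2.r 6)
[11] T1.cas  hit  (counter 7, T1.r 6)
[12] T2.cas  miss  (counter 7, T2.r 6)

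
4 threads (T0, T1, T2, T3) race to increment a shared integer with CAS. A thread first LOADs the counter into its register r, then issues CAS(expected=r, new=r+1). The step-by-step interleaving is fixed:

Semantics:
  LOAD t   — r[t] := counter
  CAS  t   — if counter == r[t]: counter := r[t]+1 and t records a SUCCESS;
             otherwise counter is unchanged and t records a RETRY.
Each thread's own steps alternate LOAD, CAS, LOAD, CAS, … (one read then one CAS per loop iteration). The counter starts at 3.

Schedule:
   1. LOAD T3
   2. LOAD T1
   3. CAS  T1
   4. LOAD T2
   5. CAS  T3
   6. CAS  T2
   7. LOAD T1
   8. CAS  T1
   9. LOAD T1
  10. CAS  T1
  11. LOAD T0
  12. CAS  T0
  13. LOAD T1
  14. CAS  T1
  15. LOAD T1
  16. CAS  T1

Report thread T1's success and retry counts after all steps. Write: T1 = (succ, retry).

T1 = (5, 0)

step 1: T3 LOAD ⇒ load; ctr=3 reg=3
step 2: T1 LOAD ⇒ load; ctr=3 reg=3
step 3: T1 CAS ⇒ ok; ctr=4 reg=3
step 4: T2 LOAD ⇒ load; ctr=4 reg=4
step 5: T3 CAS ⇒ retry; ctr=4 reg=3
step 6: T2 CAS ⇒ ok; ctr=5 reg=4
step 7: T1 LOAD ⇒ load; ctr=5 reg=5
step 8: T1 CAS ⇒ ok; ctr=6 reg=5
step 9: T1 LOAD ⇒ load; ctr=6 reg=6
step 10: T1 CAS ⇒ ok; ctr=7 reg=6
step 11: T0 LOAD ⇒ load; ctr=7 reg=7
step 12: T0 CAS ⇒ ok; ctr=8 reg=7
step 13: T1 LOAD ⇒ load; ctr=8 reg=8
step 14: T1 CAS ⇒ ok; ctr=9 reg=8
step 15: T1 LOAD ⇒ load; ctr=9 reg=9
step 16: T1 CAS ⇒ ok; ctr=10 reg=9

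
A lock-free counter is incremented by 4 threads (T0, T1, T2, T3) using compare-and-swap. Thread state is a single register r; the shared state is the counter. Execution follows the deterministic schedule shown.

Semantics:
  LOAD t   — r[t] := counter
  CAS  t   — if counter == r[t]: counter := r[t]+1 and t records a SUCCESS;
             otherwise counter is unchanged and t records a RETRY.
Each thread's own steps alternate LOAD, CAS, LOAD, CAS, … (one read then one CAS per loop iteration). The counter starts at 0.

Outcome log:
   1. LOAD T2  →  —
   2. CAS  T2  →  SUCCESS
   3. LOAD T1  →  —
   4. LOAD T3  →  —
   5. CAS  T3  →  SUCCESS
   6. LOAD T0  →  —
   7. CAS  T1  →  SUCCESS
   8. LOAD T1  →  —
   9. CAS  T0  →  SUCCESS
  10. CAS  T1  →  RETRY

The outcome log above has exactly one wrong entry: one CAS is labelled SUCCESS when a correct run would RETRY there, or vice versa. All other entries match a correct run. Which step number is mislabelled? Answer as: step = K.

step = 7

Re-executing:
step 1: T2 LOAD ⇒ load; ctr=0 reg=0
step 2: T2 CAS ⇒ ok; ctr=1 reg=0
step 3: T1 LOAD ⇒ load; ctr=1 reg=1
step 4: T3 LOAD ⇒ load; ctr=1 reg=1
step 5: T3 CAS ⇒ ok; ctr=2 reg=1
step 6: T0 LOAD ⇒ load; ctr=2 reg=2
step 7: T1 CAS ⇒ retry; ctr=2 reg=1
step 8: T1 LOAD ⇒ load; ctr=2 reg=2
step 9: T0 CAS ⇒ ok; ctr=3 reg=2
step 10: T1 CAS ⇒ retry; ctr=3 reg=2
Flip is step 7.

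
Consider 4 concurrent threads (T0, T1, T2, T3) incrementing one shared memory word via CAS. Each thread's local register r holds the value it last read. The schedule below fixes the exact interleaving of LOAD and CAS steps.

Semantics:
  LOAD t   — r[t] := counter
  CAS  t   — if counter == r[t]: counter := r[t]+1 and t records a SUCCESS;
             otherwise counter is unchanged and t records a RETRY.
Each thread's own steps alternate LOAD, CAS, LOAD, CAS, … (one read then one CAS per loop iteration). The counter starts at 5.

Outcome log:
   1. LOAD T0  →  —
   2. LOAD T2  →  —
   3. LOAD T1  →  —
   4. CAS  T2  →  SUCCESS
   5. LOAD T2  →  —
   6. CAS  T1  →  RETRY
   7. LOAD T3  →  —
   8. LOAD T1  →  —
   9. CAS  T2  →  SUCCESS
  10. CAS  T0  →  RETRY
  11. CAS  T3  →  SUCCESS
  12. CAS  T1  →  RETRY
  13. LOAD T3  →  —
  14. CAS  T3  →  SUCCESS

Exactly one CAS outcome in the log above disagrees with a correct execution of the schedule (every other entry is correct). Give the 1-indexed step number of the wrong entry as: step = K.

step = 11

Correct run:
step 1: T0 LOAD ⇒ load; ctr=5 reg=5
step 2: T2 LOAD ⇒ load; ctr=5 reg=5
step 3: T1 LOAD ⇒ load; ctr=5 reg=5
step 4: T2 CAS ⇒ ok; ctr=6 reg=5
step 5: T2 LOAD ⇒ load; ctr=6 reg=6
step 6: T1 CAS ⇒ retry; ctr=6 reg=5
step 7: T3 LOAD ⇒ load; ctr=6 reg=6
step 8: T1 LOAD ⇒ load; ctr=6 reg=6
step 9: T2 CAS ⇒ ok; ctr=7 reg=6
step 10: T0 CAS ⇒ retry; ctr=7 reg=5
step 11: T3 CAS ⇒ retry; ctr=7 reg=6
step 12: T1 CAS ⇒ retry; ctr=7 reg=6
step 13: T3 LOAD ⇒ load; ctr=7 reg=7
step 14: T3 CAS ⇒ ok; ctr=8 reg=7
Log disagrees first at step 11.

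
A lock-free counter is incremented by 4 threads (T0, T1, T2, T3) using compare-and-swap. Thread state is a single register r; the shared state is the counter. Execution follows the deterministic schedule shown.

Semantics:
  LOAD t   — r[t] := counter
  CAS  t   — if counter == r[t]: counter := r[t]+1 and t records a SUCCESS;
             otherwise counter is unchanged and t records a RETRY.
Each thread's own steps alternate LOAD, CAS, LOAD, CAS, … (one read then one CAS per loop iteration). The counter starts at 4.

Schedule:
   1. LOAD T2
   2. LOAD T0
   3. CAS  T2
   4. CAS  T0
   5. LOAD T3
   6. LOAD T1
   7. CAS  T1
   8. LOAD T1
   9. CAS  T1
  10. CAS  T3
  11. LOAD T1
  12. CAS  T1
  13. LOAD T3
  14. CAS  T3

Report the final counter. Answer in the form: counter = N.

counter = 9

   1) LOAD T2:  M=4  r_T2=4
   2) LOAD T0:  M=4  r_T0=4
   3) CAS  T2:  M=5  r_T2=4 ✓
   4) CAS  T0:  M=5  r_T0=4 ✗
   5) LOAD T3:  M=5  r_T3=5
   6) LOAD T1:  M=5  r_T1=5
   7) CAS  T1:  M=6  r_T1=5 ✓
   8) LOAD T1:  M=6  r_T1=6
   9) CAS  T1:  M=7  r_T1=6 ✓
  10) CAS  T3:  M=7  r_T3=5 ✗
  11) LOAD T1:  M=7  r_T1=7
  12) CAS  T1:  M=8  r_T1=7 ✓
  13) LOAD T3:  M=8  r_T3=8
  14) CAS  T3:  M=9  r_T3=8 ✓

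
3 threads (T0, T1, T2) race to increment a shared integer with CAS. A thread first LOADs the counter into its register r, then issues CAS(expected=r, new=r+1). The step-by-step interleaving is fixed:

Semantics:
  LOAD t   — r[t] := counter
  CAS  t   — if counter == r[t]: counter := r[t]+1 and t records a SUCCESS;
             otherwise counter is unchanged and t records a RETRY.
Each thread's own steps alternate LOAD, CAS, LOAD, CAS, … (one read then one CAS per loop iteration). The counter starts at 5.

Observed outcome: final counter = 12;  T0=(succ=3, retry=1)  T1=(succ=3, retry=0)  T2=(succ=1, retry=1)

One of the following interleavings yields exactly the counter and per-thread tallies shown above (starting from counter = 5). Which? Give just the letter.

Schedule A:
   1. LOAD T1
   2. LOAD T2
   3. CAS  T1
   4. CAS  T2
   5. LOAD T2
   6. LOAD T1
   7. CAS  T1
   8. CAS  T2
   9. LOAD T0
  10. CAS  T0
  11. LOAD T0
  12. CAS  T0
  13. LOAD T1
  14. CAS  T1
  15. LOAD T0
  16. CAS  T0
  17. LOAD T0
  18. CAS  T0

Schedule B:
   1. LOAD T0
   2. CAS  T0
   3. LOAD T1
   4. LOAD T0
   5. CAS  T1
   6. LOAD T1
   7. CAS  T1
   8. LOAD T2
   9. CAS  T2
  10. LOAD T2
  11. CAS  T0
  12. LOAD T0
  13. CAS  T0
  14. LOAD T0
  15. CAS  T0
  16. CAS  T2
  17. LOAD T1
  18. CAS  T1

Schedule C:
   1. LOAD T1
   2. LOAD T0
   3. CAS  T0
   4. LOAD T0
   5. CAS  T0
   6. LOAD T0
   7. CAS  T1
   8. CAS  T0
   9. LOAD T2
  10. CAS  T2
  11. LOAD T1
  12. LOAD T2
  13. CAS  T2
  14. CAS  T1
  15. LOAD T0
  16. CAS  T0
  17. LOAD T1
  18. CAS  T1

B

Tracing schedule B:
1. LOAD T0 → mem=5 r[T0]=5 [LOAD]
2. CAS T0 → mem=6 r[T0]=5 [OK]
3. LOAD T1 → mem=6 r[T1]=6 [LOAD]
4. LOAD T0 → mem=6 r[T0]=6 [LOAD]
5. CAS T1 → mem=7 r[T1]=6 [OK]
6. LOAD T1 → mem=7 r[T1]=7 [LOAD]
7. CAS T1 → mem=8 r[T1]=7 [OK]
8. LOAD T2 → mem=8 r[T2]=8 [LOAD]
9. CAS T2 → mem=9 r[T2]=8 [OK]
10. LOAD T2 → mem=9 r[T2]=9 [LOAD]
11. CAS T0 → mem=9 r[T0]=6 [RETRY]
12. LOAD T0 → mem=9 r[T0]=9 [LOAD]
13. CAS T0 → mem=10 r[T0]=9 [OK]
14. LOAD T0 → mem=10 r[T0]=10 [LOAD]
15. CAS T0 → mem=11 r[T0]=10 [OK]
16. CAS T2 → mem=11 r[T2]=9 [RETRY]
17. LOAD T1 → mem=11 r[T1]=11 [LOAD]
18. CAS T1 → mem=12 r[T1]=11 [OK]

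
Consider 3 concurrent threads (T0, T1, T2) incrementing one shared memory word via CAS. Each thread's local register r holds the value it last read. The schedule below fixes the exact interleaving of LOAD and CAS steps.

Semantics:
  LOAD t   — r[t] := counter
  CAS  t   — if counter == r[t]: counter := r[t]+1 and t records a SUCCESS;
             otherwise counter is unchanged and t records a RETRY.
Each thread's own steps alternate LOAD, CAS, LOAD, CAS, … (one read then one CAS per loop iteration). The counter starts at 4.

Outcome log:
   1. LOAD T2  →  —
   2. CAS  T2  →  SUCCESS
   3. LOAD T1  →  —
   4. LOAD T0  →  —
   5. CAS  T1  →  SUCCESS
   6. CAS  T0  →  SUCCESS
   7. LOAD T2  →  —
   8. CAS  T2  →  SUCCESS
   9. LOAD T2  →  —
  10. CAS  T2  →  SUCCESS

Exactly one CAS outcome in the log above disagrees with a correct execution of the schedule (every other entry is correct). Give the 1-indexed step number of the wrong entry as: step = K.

Re-executing:
#1 T2 reads 4
#2 T2 CAS(4→5) writes; counter now 5
#3 T1 reads 5
#4 T0 reads 5
#5 T1 CAS(5→6) writes; counter now 6
#6 T0 CAS(5→6) fails; counter now 6
#7 T2 reads 6
#8 T2 CAS(6→7) writes; counter now 7
#9 T2 reads 7
#10 T2 CAS(7→8) writes; counter now 8
Log disagrees first at step 6.

step = 6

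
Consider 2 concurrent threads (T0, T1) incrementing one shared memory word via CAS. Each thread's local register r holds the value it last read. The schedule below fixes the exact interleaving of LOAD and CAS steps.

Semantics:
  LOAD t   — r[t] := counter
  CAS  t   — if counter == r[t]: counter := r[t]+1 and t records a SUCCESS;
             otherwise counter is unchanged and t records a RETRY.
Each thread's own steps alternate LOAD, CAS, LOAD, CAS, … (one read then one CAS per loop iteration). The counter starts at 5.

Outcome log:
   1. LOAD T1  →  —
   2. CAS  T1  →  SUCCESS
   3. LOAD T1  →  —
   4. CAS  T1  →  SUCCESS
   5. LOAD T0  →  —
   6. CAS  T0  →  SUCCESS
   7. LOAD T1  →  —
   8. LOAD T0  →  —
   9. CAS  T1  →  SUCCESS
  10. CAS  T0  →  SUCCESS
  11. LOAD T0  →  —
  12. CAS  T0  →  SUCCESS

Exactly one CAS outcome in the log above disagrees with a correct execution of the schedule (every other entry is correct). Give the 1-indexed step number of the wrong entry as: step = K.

Correct run:
#1 T1 reads 5
#2 T1 CAS(5→6) writes; counter now 6
#3 T1 reads 6
#4 T1 CAS(6→7) writes; counter now 7
#5 T0 reads 7
#6 T0 CAS(7→8) writes; counter now 8
#7 T1 reads 8
#8 T0 reads 8
#9 T1 CAS(8→9) writes; counter now 9
#10 T0 CAS(8→9) fails; counter now 9
#11 T0 reads 9
#12 T0 CAS(9→10) writes; counter now 10
Mismatch at 10.

step = 10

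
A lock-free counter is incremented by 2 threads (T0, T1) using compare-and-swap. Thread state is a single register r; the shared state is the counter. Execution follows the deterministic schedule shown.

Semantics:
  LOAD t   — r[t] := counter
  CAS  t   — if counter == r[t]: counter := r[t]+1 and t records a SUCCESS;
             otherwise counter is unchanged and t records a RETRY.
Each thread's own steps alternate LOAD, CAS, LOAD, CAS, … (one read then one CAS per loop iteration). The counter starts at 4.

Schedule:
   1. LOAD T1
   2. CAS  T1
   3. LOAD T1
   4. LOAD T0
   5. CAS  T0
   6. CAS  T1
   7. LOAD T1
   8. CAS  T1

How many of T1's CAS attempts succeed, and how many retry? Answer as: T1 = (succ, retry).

T1 = (2, 1)

#1 T1 reads 4
#2 T1 CAS(4→5) writes; counter now 5
#3 T1 reads 5
#4 T0 reads 5
#5 T0 CAS(5→6) writes; counter now 6
#6 T1 CAS(5→6) fails; counter now 6
#7 T1 reads 6
#8 T1 CAS(6→7) writes; counter now 7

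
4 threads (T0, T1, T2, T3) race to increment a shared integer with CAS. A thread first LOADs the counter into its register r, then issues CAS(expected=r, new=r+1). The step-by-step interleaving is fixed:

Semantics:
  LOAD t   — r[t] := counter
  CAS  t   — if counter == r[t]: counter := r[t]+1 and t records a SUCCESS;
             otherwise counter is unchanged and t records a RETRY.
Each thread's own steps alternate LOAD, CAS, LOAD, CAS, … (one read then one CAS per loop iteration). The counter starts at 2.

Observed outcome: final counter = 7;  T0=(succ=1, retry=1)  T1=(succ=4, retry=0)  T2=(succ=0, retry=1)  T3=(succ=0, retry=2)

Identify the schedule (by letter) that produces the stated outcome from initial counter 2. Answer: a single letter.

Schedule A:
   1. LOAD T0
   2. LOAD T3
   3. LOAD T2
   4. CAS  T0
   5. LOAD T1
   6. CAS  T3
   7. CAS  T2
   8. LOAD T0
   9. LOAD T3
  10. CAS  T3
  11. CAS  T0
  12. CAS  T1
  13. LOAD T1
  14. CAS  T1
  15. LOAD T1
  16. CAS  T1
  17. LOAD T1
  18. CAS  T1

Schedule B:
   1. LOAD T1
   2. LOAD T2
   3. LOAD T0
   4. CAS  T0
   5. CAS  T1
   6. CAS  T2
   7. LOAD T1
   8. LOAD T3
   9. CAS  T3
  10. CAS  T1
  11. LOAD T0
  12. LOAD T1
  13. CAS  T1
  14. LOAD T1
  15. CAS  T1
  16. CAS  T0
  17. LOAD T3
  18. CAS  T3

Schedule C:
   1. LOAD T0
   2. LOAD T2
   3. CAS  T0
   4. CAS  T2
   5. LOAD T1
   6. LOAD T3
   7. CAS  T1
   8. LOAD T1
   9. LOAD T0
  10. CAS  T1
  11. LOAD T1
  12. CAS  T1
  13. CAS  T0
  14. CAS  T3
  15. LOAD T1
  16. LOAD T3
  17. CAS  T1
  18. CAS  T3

Run C:
1. LOAD T0 → mem=2 r[T0]=2 [LOAD]
2. LOAD T2 → mem=2 r[T2]=2 [LOAD]
3. CAS T0 → mem=3 r[T0]=2 [OK]
4. CAS T2 → mem=3 r[T2]=2 [RETRY]
5. LOAD T1 → mem=3 r[T1]=3 [LOAD]
6. LOAD T3 → mem=3 r[T3]=3 [LOAD]
7. CAS T1 → mem=4 r[T1]=3 [OK]
8. LOAD T1 → mem=4 r[T1]=4 [LOAD]
9. LOAD T0 → mem=4 r[T0]=4 [LOAD]
10. CAS T1 → mem=5 r[T1]=4 [OK]
11. LOAD T1 → mem=5 r[T1]=5 [LOAD]
12. CAS T1 → mem=6 r[T1]=5 [OK]
13. CAS T0 → mem=6 r[T0]=4 [RETRY]
14. CAS T3 → mem=6 r[T3]=3 [RETRY]
15. LOAD T1 → mem=6 r[T1]=6 [LOAD]
16. LOAD T3 → mem=6 r[T3]=6 [LOAD]
17. CAS T1 → mem=7 r[T1]=6 [OK]
18. CAS T3 → mem=7 r[T3]=6 [RETRY]

C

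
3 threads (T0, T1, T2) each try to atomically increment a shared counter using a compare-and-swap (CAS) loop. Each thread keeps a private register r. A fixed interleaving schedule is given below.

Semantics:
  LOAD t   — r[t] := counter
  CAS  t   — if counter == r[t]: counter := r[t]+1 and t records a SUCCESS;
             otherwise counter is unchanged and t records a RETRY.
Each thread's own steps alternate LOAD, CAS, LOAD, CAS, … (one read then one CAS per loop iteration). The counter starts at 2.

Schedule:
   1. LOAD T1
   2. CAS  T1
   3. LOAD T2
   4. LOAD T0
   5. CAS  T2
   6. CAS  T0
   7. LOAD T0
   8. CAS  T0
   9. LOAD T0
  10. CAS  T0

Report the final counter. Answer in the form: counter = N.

counter = 6

step 1: T1 LOAD ⇒ load; ctr=2 reg=2
step 2: T1 CAS ⇒ ok; ctr=3 reg=2
step 3: T2 LOAD ⇒ load; ctr=3 reg=3
step 4: T0 LOAD ⇒ load; ctr=3 reg=3
step 5: T2 CAS ⇒ ok; ctr=4 reg=3
step 6: T0 CAS ⇒ retry; ctr=4 reg=3
step 7: T0 LOAD ⇒ load; ctr=4 reg=4
step 8: T0 CAS ⇒ ok; ctr=5 reg=4
step 9: T0 LOAD ⇒ load; ctr=5 reg=5
step 10: T0 CAS ⇒ ok; ctr=6 reg=5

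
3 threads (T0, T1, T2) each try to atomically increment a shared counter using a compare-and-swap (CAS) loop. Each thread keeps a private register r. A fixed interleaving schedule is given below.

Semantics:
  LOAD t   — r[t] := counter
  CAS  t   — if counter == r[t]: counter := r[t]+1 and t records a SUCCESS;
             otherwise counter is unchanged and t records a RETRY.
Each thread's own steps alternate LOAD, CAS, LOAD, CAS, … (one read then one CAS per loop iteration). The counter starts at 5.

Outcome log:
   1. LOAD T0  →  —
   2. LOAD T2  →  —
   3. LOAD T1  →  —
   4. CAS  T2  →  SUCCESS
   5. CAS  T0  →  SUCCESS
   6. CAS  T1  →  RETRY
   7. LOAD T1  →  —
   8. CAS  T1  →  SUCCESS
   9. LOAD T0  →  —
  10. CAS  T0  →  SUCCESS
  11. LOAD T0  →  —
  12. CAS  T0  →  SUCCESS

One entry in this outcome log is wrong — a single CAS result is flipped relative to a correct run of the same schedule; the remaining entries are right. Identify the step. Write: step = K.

Re-executing:
T0 LOAD — after: cnt=5, r=5 — load
T2 LOAD — after: cnt=5, r=5 — load
T1 LOAD — after: cnt=5, r=5 — load
T2 CAS — after: cnt=6, r=5 — ok
T0 CAS — after: cnt=6, r=5 — retry
T1 CAS — after: cnt=6, r=5 — retry
T1 LOAD — after: cnt=6, r=6 — load
T1 CAS — after: cnt=7, r=6 — ok
T0 LOAD — after: cnt=7, r=7 — load
T0 CAS — after: cnt=8, r=7 — ok
T0 LOAD — after: cnt=8, r=8 — load
T0 CAS — after: cnt=9, r=8 — ok
Log disagrees first at step 5.

step = 5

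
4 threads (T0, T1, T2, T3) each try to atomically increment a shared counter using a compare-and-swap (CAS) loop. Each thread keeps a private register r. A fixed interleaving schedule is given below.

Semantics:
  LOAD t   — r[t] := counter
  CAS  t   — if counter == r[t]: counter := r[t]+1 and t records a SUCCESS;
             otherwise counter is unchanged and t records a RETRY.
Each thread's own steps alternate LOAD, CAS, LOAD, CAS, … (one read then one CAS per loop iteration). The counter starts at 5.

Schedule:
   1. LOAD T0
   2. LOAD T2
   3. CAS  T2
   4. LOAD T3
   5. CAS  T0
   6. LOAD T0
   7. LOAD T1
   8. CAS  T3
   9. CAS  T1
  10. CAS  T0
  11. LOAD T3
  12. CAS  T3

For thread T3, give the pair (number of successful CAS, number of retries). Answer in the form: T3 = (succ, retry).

step 1: T0 LOAD ⇒ load; ctr=5 reg=5
step 2: T2 LOAD ⇒ load; ctr=5 reg=5
step 3: T2 CAS ⇒ ok; ctr=6 reg=5
step 4: T3 LOAD ⇒ load; ctr=6 reg=6
step 5: T0 CAS ⇒ retry; ctr=6 reg=5
step 6: T0 LOAD ⇒ load; ctr=6 reg=6
step 7: T1 LOAD ⇒ load; ctr=6 reg=6
step 8: T3 CAS ⇒ ok; ctr=7 reg=6
step 9: T1 CAS ⇒ retry; ctr=7 reg=6
step 10: T0 CAS ⇒ retry; ctr=7 reg=6
step 11: T3 LOAD ⇒ load; ctr=7 reg=7
step 12: T3 CAS ⇒ ok; ctr=8 reg=7

T3 = (2, 0)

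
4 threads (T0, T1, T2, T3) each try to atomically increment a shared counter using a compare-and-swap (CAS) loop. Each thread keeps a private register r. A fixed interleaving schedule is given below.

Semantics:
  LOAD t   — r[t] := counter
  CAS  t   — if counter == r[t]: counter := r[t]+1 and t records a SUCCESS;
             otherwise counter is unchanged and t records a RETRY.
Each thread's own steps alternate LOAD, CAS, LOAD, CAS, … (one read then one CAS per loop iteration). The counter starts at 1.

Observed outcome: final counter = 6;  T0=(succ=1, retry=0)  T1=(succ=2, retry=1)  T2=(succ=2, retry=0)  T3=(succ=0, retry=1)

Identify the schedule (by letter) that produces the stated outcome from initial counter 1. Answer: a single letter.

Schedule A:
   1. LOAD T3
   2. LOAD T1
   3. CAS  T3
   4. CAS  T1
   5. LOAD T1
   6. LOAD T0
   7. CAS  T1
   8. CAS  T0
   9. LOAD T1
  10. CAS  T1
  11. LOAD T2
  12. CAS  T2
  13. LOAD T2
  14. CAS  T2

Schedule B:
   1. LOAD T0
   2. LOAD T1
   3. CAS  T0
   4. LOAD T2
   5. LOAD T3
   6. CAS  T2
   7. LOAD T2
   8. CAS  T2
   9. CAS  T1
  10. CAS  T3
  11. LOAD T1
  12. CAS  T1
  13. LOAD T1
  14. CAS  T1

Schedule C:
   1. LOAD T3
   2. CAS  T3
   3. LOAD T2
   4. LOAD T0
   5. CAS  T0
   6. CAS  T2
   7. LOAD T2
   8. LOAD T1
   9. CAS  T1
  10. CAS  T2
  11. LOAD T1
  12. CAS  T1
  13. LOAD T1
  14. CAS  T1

Tracing schedule B:
   1) LOAD T0:  M=1  r_T0=1
   2) LOAD T1:  M=1  r_T1=1
   3) CAS  T0:  M=2  r_T0=1 ✓
   4) LOAD T2:  M=2  r_T2=2
   5) LOAD T3:  M=2  r_T3=2
   6) CAS  T2:  M=3  r_T2=2 ✓
   7) LOAD T2:  M=3  r_T2=3
   8) CAS  T2:  M=4  r_T2=3 ✓
   9) CAS  T1:  M=4  r_T1=1 ✗
  10) CAS  T3:  M=4  r_T3=2 ✗
  11) LOAD T1:  M=4  r_T1=4
  12) CAS  T1:  M=5  r_T1=4 ✓
  13) LOAD T1:  M=5  r_T1=5
  14) CAS  T1:  M=6  r_T1=5 ✓

B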